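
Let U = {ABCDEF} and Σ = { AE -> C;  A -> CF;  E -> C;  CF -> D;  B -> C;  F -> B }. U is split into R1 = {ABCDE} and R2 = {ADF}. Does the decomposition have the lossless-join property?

Yes

Common attributes: R1 ∩ R2 = {AD}.
Closure of {AD}: A → CF applies, adding CF; F → B applies, adding B. So (AD)⁺ = {ABCDF}.
This closure contains every attribute of R2, so R1 ∩ R2 → R2. The join is lossless.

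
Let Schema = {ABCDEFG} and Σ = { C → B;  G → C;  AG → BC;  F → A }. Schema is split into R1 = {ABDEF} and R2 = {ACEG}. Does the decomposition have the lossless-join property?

No

Common attributes: R1 ∩ R2 = {AE}.
No dependency enlarges {AE}, so (AE)⁺ = {AE}.
The closure contains neither all of R1 = {ABDEF} nor all of R2 = {ACEG}, so the common attributes are not a superkey of either fragment. The join is lossy.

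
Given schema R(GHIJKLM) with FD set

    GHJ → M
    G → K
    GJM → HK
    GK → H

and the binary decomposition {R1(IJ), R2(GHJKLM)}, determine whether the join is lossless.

Common attributes: R1 ∩ R2 = {J}.
No dependency enlarges {J}, so (J)⁺ = {J}.
The closure contains neither all of R1 = {IJ} nor all of R2 = {GHJKLM}, so the common attributes are not a superkey of either fragment. The join is lossy.

No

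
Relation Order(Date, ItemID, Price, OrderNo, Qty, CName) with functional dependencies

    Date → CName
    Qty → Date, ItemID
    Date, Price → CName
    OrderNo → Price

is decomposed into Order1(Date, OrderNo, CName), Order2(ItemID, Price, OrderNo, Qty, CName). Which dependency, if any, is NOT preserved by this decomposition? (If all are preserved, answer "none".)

Qty → Date, ItemID

Check Qty → Date, ItemID: no single fragment contains all of {Date, ItemID, Qty}, and the restricted closure of {Qty} across the fragments never reaches {Date, ItemID}.
Date → CName is preserved.
Date, Price → CName is preserved.
OrderNo → Price is preserved.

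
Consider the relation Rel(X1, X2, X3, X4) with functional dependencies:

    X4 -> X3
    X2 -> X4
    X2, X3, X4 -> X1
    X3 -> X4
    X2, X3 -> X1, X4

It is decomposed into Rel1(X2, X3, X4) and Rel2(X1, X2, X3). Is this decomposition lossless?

Common attributes: Rel1 ∩ Rel2 = {X2, X3}.
Closure of {X2, X3}: X2 → X4 applies, adding X4; X2, X3, X4 → X1 applies, adding X1. So (X2, X3)⁺ = {X1, X2, X3, X4}.
This closure contains every attribute of Rel1, so Rel1 ∩ Rel2 → Rel1. The join is lossless.

Yes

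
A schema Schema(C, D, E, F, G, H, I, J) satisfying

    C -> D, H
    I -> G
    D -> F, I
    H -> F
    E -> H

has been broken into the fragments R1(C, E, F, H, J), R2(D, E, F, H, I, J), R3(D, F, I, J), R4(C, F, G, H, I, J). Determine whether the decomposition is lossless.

Chase test. Columns are C, D, E, F, G, H, I, J; row i has aⱼ where attribute j ∈ Ri, else bᵢⱼ.
Initial tableau (one row per fragment):
  row 1: a1 b12 a3 a4 b15 a6 b17 a8
  row 2: b21 a2 a3 a4 b25 a6 a7 a8
  row 3: b31 a2 b33 a4 b35 b36 a7 a8
  row 4: a1 b42 b43 a4 a5 a6 a7 a8
Rows 1 and 4 agree on C; apply C→D, H and equate their D, H entries.
Rows 2 and 3 agree on I; apply I→G and equate their G entries.
Rows 2 and 4 agree on I; apply I→G and equate their G entries.
Rows 1 and 4 agree on D; apply D→F, I and equate their F, I entries.
Rows 1 and 2 agree on I; apply I→G and equate their G entries.
No row becomes fully distinguished — the join is lossy.

No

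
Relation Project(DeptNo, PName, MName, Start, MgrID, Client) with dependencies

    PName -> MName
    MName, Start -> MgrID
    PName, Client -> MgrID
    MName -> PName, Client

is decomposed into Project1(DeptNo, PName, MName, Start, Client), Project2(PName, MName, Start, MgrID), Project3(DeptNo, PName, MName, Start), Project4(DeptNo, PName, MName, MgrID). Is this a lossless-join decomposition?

Yes

Chase test. Columns are DeptNo, PName, MName, Start, MgrID, Client; row i has aⱼ where attribute j ∈ Projecti, else bᵢⱼ.
Initial tableau (one row per fragment):
  row 1: a1 a2 a3 a4 b15 a6
  row 2: b21 a2 a3 a4 a5 b26
  row 3: a1 a2 a3 a4 b35 b36
  row 4: a1 a2 a3 b44 a5 b46
Rows 1 and 2 agree on MName, Start; apply MName, Start→MgrID and equate their MgrID entries.
Rows 1 and 3 agree on MName, Start; apply MName, Start→MgrID and equate their MgrID entries.
Rows 1 and 2 agree on MName; apply MName→PName, Client and equate their PName, Client entries.
Rows 1 and 3 agree on MName; apply MName→PName, Client and equate their PName, Client entries.
Rows 1 and 4 agree on MName; apply MName→PName, Client and equate their PName, Client entries.
Row 1 is now all distinguished symbols — the join is lossless.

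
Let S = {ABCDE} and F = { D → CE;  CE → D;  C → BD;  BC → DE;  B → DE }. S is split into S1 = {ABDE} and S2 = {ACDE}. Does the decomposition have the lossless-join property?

Yes

Common attributes: S1 ∩ S2 = {ADE}.
Closure of {ADE}: D → CE applies, adding C; C → BD applies, adding B. So (ADE)⁺ = {ABCDE}.
This closure contains every attribute of S1, so S1 ∩ S2 → S1. The join is lossless.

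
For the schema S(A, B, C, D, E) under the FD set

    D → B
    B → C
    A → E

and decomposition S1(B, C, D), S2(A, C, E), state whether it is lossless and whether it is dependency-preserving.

lossy but dependency-preserving

Lossless test: (C)⁺ = {C}, which is a superkey of neither fragment — lossy.
Dependency preservation: every FD's attributes lie within a single fragment, so each can be enforced locally — preserved.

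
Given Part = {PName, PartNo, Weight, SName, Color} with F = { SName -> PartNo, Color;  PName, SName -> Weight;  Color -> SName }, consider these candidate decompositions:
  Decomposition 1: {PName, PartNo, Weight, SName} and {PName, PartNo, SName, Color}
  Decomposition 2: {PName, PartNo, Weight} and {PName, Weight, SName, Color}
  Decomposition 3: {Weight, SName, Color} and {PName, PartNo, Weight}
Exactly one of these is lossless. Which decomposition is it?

Decomposition 1

Decomposition 1: common = {PName, PartNo, SName}, closure = {PName, PartNo, Weight, SName, Color} → lossless.
Decomposition 2: common = {PName, Weight}, closure = {PName, Weight} → lossy.
Decomposition 3: common = {Weight}, closure = {Weight} → lossy.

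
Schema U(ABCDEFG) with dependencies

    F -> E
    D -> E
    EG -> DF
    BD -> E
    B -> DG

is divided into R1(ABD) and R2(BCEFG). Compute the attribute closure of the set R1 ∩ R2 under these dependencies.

R1 ∩ R2 = {B}.
B → DG applies, adding DG
D → E applies, adding E
EG → DF applies, adding F
Closure: {BDEFG}.

BDEFG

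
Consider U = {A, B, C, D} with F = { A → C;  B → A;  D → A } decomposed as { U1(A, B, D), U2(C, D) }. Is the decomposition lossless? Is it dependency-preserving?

lossless but not dependency-preserving

Lossless test: (D)⁺ = {A, C, D}, which contains all of one fragment — lossless.
Dependency preservation: the restricted closure of {A} across the fragments never reaches {C}, so A → C cannot be enforced without a join — not preserved.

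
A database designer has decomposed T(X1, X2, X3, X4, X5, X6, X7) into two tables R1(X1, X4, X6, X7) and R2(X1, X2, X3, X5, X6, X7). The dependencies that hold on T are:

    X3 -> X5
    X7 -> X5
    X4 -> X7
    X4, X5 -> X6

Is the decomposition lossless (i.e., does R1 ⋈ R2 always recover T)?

No

Common attributes: R1 ∩ R2 = {X1, X6, X7}.
Closure of {X1, X6, X7}: X7 → X5 applies, adding X5. So (X1, X6, X7)⁺ = {X1, X5, X6, X7}.
The closure contains neither all of R1 = {X1, X4, X6, X7} nor all of R2 = {X1, X2, X3, X5, X6, X7}, so the common attributes are not a superkey of either fragment. The join is lossy.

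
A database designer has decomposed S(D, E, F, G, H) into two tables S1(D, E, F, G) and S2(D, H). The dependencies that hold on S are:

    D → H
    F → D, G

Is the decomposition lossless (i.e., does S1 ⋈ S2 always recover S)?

Common attributes: S1 ∩ S2 = {D}.
Closure of {D}: D → H applies, adding H. So (D)⁺ = {D, H}.
This closure contains every attribute of S2, so S1 ∩ S2 → S2. The join is lossless.

Yes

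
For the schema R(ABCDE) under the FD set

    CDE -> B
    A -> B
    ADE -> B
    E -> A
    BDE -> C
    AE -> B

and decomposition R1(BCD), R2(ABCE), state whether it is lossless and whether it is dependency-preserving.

Lossless test: (BC)⁺ = {BC}, which is a superkey of neither fragment — lossy.
Dependency preservation: the restricted closure of {BDE} across the fragments never reaches {C}, so BDE → C cannot be enforced without a join — not preserved.

lossy and not dependency-preserving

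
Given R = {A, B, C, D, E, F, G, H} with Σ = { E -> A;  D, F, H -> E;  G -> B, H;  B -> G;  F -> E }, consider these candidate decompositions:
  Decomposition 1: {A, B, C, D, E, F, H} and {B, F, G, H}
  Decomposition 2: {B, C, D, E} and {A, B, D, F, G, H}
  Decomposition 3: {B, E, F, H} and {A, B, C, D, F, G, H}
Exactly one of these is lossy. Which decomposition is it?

Decomposition 2

Decomposition 1: common = {B, F, H}, closure = {A, B, E, F, G, H} → lossless.
Decomposition 2: common = {B, D}, closure = {B, D, G, H} → lossy.
Decomposition 3: common = {B, F, H}, closure = {A, B, E, F, G, H} → lossless.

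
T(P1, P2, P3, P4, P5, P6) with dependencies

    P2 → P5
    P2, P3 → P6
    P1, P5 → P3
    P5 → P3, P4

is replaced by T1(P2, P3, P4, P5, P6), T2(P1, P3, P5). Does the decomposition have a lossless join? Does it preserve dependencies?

lossy but dependency-preserving

Lossless test: (P3, P5)⁺ = {P3, P4, P5}, which is a superkey of neither fragment — lossy.
Dependency preservation: every FD's attributes lie within a single fragment, so each can be enforced locally — preserved.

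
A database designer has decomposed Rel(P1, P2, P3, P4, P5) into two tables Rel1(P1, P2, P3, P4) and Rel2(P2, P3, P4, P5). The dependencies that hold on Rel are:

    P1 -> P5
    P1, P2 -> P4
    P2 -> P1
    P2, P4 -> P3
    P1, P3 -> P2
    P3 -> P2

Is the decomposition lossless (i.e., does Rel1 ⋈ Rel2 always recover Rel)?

Common attributes: Rel1 ∩ Rel2 = {P2, P3, P4}.
Closure of {P2, P3, P4}: P2 → P1 applies, adding P1; P1 → P5 applies, adding P5. So (P2, P3, P4)⁺ = {P1, P2, P3, P4, P5}.
This closure contains every attribute of Rel1, so Rel1 ∩ Rel2 → Rel1. The join is lossless.

Yes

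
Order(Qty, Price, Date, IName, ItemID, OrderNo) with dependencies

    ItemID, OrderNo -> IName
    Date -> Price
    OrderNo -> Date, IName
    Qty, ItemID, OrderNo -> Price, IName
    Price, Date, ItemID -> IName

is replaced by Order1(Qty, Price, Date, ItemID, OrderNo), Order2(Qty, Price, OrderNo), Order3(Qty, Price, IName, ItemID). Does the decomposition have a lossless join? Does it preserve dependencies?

lossy and not dependency-preserving

Lossless test (chase): Rows 1 and 2 agree on OrderNo; apply OrderNo→Date, IName and equate their Date, IName entries. No row becomes fully distinguished — the join is lossy.
Dependency preservation: the restricted closure of {ItemID, OrderNo} across the fragments never reaches {IName}, so ItemID, OrderNo → IName cannot be enforced without a join — not preserved.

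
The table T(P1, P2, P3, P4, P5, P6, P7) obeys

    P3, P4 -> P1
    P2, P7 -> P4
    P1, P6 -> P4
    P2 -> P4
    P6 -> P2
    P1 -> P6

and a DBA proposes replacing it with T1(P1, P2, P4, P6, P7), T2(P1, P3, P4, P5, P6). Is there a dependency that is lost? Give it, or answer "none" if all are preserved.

P3, P4 → P1 lies within T2.
P2, P7 → P4 lies within T1.
P1, P6 → P4 lies within T1.
P2 → P4 lies within T1.
P6 → P2 lies within T1.
P1 → P6 lies within T1.
Every dependency is enforceable on the fragments, so the decomposition is dependency-preserving.

none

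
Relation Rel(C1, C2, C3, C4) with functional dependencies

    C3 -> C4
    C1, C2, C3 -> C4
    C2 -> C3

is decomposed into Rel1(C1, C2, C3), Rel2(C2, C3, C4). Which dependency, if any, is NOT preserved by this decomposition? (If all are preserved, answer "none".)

C3 → C4 lies within Rel2.
C1, C2, C3 → C4: restricted closure across fragments reaches C4.
C2 → C3 lies within Rel1.
Every dependency is enforceable on the fragments, so the decomposition is dependency-preserving.

none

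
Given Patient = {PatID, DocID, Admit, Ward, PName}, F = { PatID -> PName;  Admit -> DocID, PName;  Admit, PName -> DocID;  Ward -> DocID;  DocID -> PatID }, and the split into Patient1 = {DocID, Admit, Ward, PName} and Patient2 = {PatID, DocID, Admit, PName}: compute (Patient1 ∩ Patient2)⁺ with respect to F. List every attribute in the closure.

Patient1 ∩ Patient2 = {DocID, Admit, PName}.
DocID → PatID applies, adding PatID
Closure: {PatID, DocID, Admit, PName}.

PatID, DocID, Admit, PName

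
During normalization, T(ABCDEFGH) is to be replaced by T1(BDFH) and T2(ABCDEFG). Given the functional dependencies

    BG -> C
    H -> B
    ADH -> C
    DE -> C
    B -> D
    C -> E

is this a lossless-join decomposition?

No

Common attributes: T1 ∩ T2 = {BDF}.
No dependency enlarges {BDF}, so (BDF)⁺ = {BDF}.
The closure contains neither all of T1 = {BDFH} nor all of T2 = {ABCDEFG}, so the common attributes are not a superkey of either fragment. The join is lossy.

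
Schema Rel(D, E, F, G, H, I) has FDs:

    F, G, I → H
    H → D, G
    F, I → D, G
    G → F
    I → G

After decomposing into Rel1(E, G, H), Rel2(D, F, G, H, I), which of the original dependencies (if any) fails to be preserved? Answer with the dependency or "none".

F, G, I → H lies within Rel2.
H → D, G lies within Rel2.
F, I → D, G lies within Rel2.
G → F lies within Rel2.
I → G lies within Rel2.
Every dependency is enforceable on the fragments, so the decomposition is dependency-preserving.

none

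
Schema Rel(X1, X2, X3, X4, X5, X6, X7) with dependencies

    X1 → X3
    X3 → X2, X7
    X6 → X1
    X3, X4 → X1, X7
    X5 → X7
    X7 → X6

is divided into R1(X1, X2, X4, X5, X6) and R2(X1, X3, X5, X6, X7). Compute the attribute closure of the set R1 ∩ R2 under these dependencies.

X1, X2, X3, X5, X6, X7

R1 ∩ R2 = {X1, X5, X6}.
X1 → X3 applies, adding X3
X3 → X2, X7 applies, adding X2, X7
Closure: {X1, X2, X3, X5, X6, X7}.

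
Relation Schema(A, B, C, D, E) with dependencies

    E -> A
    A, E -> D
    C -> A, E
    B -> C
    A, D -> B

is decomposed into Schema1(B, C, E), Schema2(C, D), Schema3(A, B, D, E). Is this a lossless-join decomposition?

Yes

Chase test. Columns are A, B, C, D, E; row i has aⱼ where attribute j ∈ Schemai, else bᵢⱼ.
Initial tableau (one row per fragment):
  row 1: b11 a2 a3 b14 a5
  row 2: b21 b22 a3 a4 b25
  row 3: a1 a2 b33 a4 a5
Rows 1 and 3 agree on E; apply E→A and equate their A entries.
Rows 1 and 3 agree on A, E; apply A, E→D and equate their D entries.
Rows 1 and 2 agree on C; apply C→A, E and equate their A, E entries.
Rows 1 and 3 agree on B; apply B→C and equate their C entries.
Rows 1 and 2 agree on A, D; apply A, D→B and equate their B entries.
Row 1 is now all distinguished symbols — the join is lossless.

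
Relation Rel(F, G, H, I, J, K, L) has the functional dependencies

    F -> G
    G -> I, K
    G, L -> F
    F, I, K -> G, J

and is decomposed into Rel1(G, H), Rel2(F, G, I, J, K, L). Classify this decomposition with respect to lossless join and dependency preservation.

Lossless test: (G)⁺ = {G, I, K}, which is a superkey of neither fragment — lossy.
Dependency preservation: every FD's attributes lie within a single fragment, so each can be enforced locally — preserved.

lossy but dependency-preserving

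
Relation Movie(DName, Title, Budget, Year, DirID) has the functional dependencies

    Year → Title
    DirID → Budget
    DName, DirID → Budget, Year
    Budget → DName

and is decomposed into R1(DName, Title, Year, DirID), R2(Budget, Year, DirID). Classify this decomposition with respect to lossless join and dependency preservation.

Lossless test: (Year, DirID)⁺ = {DName, Title, Budget, Year, DirID}, which contains all of one fragment — lossless.
Dependency preservation: the restricted closure of {Budget} across the fragments never reaches {DName}, so Budget → DName cannot be enforced without a join — not preserved.

lossless but not dependency-preserving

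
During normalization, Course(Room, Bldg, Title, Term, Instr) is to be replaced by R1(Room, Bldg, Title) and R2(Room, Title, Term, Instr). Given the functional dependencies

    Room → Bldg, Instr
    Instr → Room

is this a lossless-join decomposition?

Yes

Common attributes: R1 ∩ R2 = {Room, Title}.
Closure of {Room, Title}: Room → Bldg, Instr applies, adding Bldg, Instr. So (Room, Title)⁺ = {Room, Bldg, Title, Instr}.
This closure contains every attribute of R1, so R1 ∩ R2 → R1. The join is lossless.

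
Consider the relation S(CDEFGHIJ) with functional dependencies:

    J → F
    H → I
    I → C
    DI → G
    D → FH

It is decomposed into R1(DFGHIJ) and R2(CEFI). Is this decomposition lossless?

No

Common attributes: R1 ∩ R2 = {FI}.
Closure of {FI}: I → C applies, adding C. So (FI)⁺ = {CFI}.
The closure contains neither all of R1 = {DFGHIJ} nor all of R2 = {CEFI}, so the common attributes are not a superkey of either fragment. The join is lossy.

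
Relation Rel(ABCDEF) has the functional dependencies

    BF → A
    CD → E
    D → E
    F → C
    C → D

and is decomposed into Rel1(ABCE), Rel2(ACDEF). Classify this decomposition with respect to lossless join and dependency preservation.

Lossless test: (ACE)⁺ = {ACDE}, which is a superkey of neither fragment — lossy.
Dependency preservation: the restricted closure of {BF} across the fragments never reaches {A}, so BF → A cannot be enforced without a join — not preserved.

lossy and not dependency-preserving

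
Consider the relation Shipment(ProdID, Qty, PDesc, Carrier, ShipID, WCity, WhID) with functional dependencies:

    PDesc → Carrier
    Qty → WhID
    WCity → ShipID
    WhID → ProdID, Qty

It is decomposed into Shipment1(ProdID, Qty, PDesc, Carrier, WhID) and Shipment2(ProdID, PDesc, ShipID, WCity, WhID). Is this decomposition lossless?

Yes

Common attributes: Shipment1 ∩ Shipment2 = {ProdID, PDesc, WhID}.
Closure of {ProdID, PDesc, WhID}: PDesc → Carrier applies, adding Carrier; WhID → ProdID, Qty applies, adding Qty. So (ProdID, PDesc, WhID)⁺ = {ProdID, Qty, PDesc, Carrier, WhID}.
This closure contains every attribute of Shipment1, so Shipment1 ∩ Shipment2 → Shipment1. The join is lossless.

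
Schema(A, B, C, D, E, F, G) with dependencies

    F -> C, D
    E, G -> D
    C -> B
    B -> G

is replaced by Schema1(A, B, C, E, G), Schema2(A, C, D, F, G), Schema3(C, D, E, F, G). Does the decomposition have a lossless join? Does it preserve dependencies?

Lossless test (chase): Rows 1 and 3 agree on E, G; apply E, G→D and equate their D entries. Rows 1 and 2 agree on C; apply C→B and equate their B entries. Rows 1 and 3 agree on C; apply C→B and equate their B entries. No row becomes fully distinguished — the join is lossy.
Dependency preservation: every FD's attributes lie within a single fragment, so each can be enforced locally — preserved.

lossy but dependency-preserving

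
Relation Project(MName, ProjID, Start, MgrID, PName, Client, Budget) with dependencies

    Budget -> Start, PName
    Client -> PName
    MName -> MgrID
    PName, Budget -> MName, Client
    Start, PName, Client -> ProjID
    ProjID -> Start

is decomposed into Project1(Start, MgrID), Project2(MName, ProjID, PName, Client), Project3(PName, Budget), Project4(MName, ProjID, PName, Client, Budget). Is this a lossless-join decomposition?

Chase test. Columns are MName, ProjID, Start, MgrID, PName, Client, Budget; row i has aⱼ where attribute j ∈ Projecti, else bᵢⱼ.
Initial tableau (one row per fragment):
  row 1: b11 b12 a3 a4 b15 b16 b17
  row 2: a1 a2 b23 b24 a5 a6 b27
  row 3: b31 b32 b33 b34 a5 b36 a7
  row 4: a1 a2 b43 b44 a5 a6 a7
Rows 3 and 4 agree on Budget; apply Budget→Start, PName and equate their Start, PName entries.
Rows 2 and 4 agree on MName; apply MName→MgrID and equate their MgrID entries.
Rows 3 and 4 agree on PName, Budget; apply PName, Budget→MName, Client and equate their MName, Client entries.
Rows 3 and 4 agree on Start, PName, Client; apply Start, PName, Client→ProjID and equate their ProjID entries.
Rows 2 and 3 agree on ProjID; apply ProjID→Start and equate their Start entries.
Rows 2 and 3 agree on MName; apply MName→MgrID and equate their MgrID entries.
No row becomes fully distinguished — the join is lossy.

No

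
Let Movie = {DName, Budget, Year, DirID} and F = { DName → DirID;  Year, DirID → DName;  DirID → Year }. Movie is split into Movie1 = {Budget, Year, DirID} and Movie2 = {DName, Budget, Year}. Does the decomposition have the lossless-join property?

Common attributes: Movie1 ∩ Movie2 = {Budget, Year}.
No dependency enlarges {Budget, Year}, so (Budget, Year)⁺ = {Budget, Year}.
The closure contains neither all of Movie1 = {Budget, Year, DirID} nor all of Movie2 = {DName, Budget, Year}, so the common attributes are not a superkey of either fragment. The join is lossy.

No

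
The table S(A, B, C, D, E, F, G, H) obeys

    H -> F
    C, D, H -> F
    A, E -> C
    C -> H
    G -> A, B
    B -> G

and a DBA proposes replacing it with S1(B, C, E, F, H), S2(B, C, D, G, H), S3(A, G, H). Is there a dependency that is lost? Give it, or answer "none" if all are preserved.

A, E -> C

Check A, E → C: no single fragment contains all of {A, C, E}, and the restricted closure of {A, E} across the fragments never reaches {C}.
H → F is preserved.
C, D, H → F is preserved.
C → H is preserved.
G → A, B is preserved.
B → G is preserved.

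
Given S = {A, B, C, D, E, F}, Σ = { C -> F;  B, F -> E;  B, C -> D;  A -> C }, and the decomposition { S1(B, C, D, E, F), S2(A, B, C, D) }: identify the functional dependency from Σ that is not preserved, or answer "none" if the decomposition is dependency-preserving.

none

C → F lies within S1.
B, F → E lies within S1.
B, C → D lies within S1.
A → C lies within S2.
Every dependency is enforceable on the fragments, so the decomposition is dependency-preserving.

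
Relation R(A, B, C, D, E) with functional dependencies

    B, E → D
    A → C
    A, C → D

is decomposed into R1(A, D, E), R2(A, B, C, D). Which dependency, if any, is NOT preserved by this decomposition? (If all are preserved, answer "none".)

B, E → D

Check B, E → D: no single fragment contains all of {B, D, E}, and the restricted closure of {B, E} across the fragments never reaches {D}.
A → C is preserved.
A, C → D is preserved.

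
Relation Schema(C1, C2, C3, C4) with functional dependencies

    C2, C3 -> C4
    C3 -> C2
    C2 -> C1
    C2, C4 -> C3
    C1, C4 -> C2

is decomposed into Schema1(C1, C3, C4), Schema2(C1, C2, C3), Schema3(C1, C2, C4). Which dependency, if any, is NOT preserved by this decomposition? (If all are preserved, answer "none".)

C2, C3 → C4: restricted closure across fragments reaches C4.
C3 → C2 lies within Schema2.
C2 → C1 lies within Schema2.
C2, C4 → C3: restricted closure across fragments reaches C3.
C1, C4 → C2 lies within Schema3.
Every dependency is enforceable on the fragments, so the decomposition is dependency-preserving.

none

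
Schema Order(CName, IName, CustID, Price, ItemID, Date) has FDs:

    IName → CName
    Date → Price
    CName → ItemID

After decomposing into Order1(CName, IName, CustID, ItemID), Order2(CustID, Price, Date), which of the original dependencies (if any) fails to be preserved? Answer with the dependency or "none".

IName → CName lies within Order1.
Date → Price lies within Order2.
CName → ItemID lies within Order1.
Every dependency is enforceable on the fragments, so the decomposition is dependency-preserving.

none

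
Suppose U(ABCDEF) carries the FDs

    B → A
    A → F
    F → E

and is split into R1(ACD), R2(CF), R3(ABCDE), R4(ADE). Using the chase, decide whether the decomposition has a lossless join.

No

Chase test. Columns are ABCDEF; row i has aⱼ where attribute j ∈ Ri, else bᵢⱼ.
Initial tableau (one row per fragment):
  row 1: a1 b12 a3 a4 b15 b16
  row 2: b21 b22 a3 b24 b25 a6
  row 3: a1 a2 a3 a4 a5 b36
  row 4: a1 b42 b43 a4 a5 b46
Rows 1 and 3 agree on A; apply A→F and equate their F entries.
Rows 1 and 4 agree on A; apply A→F and equate their F entries.
Rows 1 and 3 agree on F; apply F→E and equate their E entries.
No row becomes fully distinguished — the join is lossy.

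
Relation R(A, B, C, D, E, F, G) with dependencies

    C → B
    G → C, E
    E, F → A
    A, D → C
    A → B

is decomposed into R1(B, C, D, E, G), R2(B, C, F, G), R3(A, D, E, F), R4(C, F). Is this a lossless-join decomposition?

Chase test. Columns are A, B, C, D, E, F, G; row i has aⱼ where attribute j ∈ Ri, else bᵢⱼ.
Initial tableau (one row per fragment):
  row 1: b11 a2 a3 a4 a5 b16 a7
  row 2: b21 a2 a3 b24 b25 a6 a7
  row 3: a1 b32 b33 a4 a5 a6 b37
  row 4: b41 b42 a3 b44 b45 a6 b47
Rows 1 and 4 agree on C; apply C→B and equate their B entries.
Rows 1 and 2 agree on G; apply G→C, E and equate their C, E entries.
Rows 2 and 3 agree on E, F; apply E, F→A and equate their A entries.
Rows 2 and 3 agree on A; apply A→B and equate their B entries.
No row becomes fully distinguished — the join is lossy.

No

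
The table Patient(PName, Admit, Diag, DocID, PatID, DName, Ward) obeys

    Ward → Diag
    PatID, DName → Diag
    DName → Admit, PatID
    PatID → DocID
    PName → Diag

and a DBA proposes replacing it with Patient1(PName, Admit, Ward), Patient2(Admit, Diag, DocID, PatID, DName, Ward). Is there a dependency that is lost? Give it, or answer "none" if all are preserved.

Check PName → Diag: no single fragment contains all of {PName, Diag}, and the restricted closure of {PName} across the fragments never reaches {Diag}.
Ward → Diag is preserved.
PatID, DName → Diag is preserved.
DName → Admit, PatID is preserved.
PatID → DocID is preserved.

PName → Diag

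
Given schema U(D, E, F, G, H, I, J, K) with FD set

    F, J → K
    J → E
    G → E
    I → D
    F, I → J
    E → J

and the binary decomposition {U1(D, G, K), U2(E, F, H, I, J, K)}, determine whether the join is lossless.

Common attributes: U1 ∩ U2 = {K}.
No dependency enlarges {K}, so (K)⁺ = {K}.
The closure contains neither all of U1 = {D, G, K} nor all of U2 = {E, F, H, I, J, K}, so the common attributes are not a superkey of either fragment. The join is lossy.

No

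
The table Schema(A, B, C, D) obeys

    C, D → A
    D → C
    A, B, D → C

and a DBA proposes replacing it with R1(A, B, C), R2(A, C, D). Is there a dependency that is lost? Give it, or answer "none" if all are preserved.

none

C, D → A lies within R2.
D → C lies within R2.
A, B, D → C: restricted closure across fragments reaches C.
Every dependency is enforceable on the fragments, so the decomposition is dependency-preserving.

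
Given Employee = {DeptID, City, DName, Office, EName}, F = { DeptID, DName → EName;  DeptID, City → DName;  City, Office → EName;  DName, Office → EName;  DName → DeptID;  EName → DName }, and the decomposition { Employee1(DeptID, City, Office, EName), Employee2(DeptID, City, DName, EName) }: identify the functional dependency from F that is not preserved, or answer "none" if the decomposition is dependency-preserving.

none

DeptID, DName → EName lies within Employee2.
DeptID, City → DName lies within Employee2.
City, Office → EName lies within Employee1.
DName, Office → EName: restricted closure across fragments reaches EName.
DName → DeptID lies within Employee2.
EName → DName lies within Employee2.
Every dependency is enforceable on the fragments, so the decomposition is dependency-preserving.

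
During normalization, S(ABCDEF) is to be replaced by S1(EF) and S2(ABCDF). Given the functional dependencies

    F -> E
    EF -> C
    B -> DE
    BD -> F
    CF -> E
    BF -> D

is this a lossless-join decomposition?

Yes

Common attributes: S1 ∩ S2 = {F}.
Closure of {F}: F → E applies, adding E; EF → C applies, adding C. So (F)⁺ = {CEF}.
This closure contains every attribute of S1, so S1 ∩ S2 → S1. The join is lossless.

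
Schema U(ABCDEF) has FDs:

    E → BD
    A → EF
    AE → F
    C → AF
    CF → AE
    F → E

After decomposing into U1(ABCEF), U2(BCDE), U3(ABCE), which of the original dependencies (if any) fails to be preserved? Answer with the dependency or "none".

none

E → BD lies within U2.
A → EF lies within U1.
AE → F lies within U1.
C → AF lies within U1.
CF → AE lies within U1.
F → E lies within U1.
Every dependency is enforceable on the fragments, so the decomposition is dependency-preserving.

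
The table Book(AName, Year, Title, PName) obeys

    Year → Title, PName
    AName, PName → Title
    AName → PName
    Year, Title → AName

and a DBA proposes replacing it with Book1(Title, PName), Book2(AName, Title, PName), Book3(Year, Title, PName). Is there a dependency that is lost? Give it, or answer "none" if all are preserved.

Year, Title → AName

Check Year, Title → AName: no single fragment contains all of {AName, Year, Title}, and the restricted closure of {Year, Title} across the fragments never reaches {AName}.
Year → Title, PName is preserved.
AName, PName → Title is preserved.
AName → PName is preserved.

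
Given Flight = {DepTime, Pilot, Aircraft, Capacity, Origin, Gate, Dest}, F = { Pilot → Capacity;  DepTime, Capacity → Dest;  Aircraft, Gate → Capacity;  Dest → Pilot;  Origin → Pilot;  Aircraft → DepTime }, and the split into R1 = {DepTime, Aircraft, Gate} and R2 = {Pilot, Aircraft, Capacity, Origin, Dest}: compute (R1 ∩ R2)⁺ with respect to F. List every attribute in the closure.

R1 ∩ R2 = {Aircraft}.
Aircraft → DepTime applies, adding DepTime
Closure: {DepTime, Aircraft}.

DepTime, Aircraft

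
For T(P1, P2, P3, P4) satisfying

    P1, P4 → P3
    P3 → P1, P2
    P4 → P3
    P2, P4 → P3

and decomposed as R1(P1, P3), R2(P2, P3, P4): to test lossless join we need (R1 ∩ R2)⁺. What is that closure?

R1 ∩ R2 = {P3}.
P3 → P1, P2 applies, adding P1, P2
Closure: {P1, P2, P3}.

P1, P2, P3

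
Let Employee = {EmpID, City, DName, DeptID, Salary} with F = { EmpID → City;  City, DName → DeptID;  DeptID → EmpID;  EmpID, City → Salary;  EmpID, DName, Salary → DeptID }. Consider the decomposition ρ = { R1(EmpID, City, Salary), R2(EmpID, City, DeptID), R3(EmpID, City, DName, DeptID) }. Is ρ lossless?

Yes

Chase test. Columns are EmpID, City, DName, DeptID, Salary; row i has aⱼ where attribute j ∈ Ri, else bᵢⱼ.
Initial tableau (one row per fragment):
  row 1: a1 a2 b13 b14 a5
  row 2: a1 a2 b23 a4 b25
  row 3: a1 a2 a3 a4 b35
Rows 1 and 2 agree on EmpID, City; apply EmpID, City→Salary and equate their Salary entries.
Rows 1 and 3 agree on EmpID, City; apply EmpID, City→Salary and equate their Salary entries.
Row 3 is now all distinguished symbols — the join is lossless.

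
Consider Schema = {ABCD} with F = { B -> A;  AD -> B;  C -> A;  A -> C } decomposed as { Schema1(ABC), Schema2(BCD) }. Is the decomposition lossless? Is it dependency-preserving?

lossless and dependency-preserving

Lossless test: (BC)⁺ = {ABC}, which contains all of one fragment — lossless.
Dependency preservation: AD → B is not contained in any single fragment, but the restricted closure of its left-hand side across the fragments still reaches the right-hand side; the remaining FDs each lie inside some fragment. All dependencies are preserved.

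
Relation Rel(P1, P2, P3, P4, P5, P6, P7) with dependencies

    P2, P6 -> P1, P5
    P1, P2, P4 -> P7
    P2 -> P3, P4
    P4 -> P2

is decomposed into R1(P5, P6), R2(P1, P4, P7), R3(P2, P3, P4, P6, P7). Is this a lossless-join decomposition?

Chase test. Columns are P1, P2, P3, P4, P5, P6, P7; row i has aⱼ where attribute j ∈ Ri, else bᵢⱼ.
Initial tableau (one row per fragment):
  row 1: b11 b12 b13 b14 a5 a6 b17
  row 2: a1 b22 b23 a4 b25 b26 a7
  row 3: b31 a2 a3 a4 b35 a6 a7
Rows 2 and 3 agree on P4; apply P4→P2 and equate their P2 entries.
Rows 2 and 3 agree on P2; apply P2→P3, P4 and equate their P3, P4 entries.
No row becomes fully distinguished — the join is lossy.

No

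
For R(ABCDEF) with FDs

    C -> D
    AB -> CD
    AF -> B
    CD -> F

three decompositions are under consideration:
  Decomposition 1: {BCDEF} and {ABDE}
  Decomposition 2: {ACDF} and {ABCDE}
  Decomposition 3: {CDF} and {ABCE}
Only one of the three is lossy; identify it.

Decomposition 1: common = {BDE}, closure = {BDE} → lossy.
Decomposition 2: common = {ACD}, closure = {ABCDF} → lossless.
Decomposition 3: common = {C}, closure = {CDF} → lossless.

Decomposition 1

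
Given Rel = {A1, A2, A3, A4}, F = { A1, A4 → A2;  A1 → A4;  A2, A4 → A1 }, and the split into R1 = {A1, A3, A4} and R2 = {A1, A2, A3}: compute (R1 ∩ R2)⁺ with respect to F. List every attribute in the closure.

A1, A2, A3, A4

R1 ∩ R2 = {A1, A3}.
A1 → A4 applies, adding A4
A1, A4 → A2 applies, adding A2
Closure: {A1, A2, A3, A4}.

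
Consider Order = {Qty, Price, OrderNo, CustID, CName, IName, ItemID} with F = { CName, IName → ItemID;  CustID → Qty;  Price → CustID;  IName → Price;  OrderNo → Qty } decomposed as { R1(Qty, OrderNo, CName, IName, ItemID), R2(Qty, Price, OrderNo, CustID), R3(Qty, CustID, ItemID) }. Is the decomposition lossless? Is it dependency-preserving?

lossy and not dependency-preserving

Lossless test (chase): applying each FD to every pair of rows produces no changes in the tableau, so no row becomes fully distinguished — the join is lossy.
Dependency preservation: the restricted closure of {IName} across the fragments never reaches {Price}, so IName → Price cannot be enforced without a join — not preserved.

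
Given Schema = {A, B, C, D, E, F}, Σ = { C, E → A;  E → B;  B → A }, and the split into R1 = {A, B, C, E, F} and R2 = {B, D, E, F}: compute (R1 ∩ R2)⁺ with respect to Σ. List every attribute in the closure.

A, B, E, F

R1 ∩ R2 = {B, E, F}.
B → A applies, adding A
Closure: {A, B, E, F}.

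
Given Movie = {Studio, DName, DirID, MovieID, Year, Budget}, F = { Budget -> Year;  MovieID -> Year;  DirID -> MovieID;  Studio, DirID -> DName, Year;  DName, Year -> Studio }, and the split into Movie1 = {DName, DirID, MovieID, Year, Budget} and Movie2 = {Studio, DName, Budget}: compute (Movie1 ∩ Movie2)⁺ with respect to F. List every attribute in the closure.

Studio, DName, Year, Budget

Movie1 ∩ Movie2 = {DName, Budget}.
Budget → Year applies, adding Year
DName, Year → Studio applies, adding Studio
Closure: {Studio, DName, Year, Budget}.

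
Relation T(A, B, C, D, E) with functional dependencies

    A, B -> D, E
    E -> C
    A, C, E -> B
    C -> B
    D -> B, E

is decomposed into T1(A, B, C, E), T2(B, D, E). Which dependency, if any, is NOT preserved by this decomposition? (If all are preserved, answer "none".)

A, B -> D, E

Check A, B → D, E: no single fragment contains all of {A, B, D, E}, and the restricted closure of {A, B} across the fragments never reaches {D, E}.
E → C is preserved.
A, C, E → B is preserved.
C → B is preserved.
D → B, E is preserved.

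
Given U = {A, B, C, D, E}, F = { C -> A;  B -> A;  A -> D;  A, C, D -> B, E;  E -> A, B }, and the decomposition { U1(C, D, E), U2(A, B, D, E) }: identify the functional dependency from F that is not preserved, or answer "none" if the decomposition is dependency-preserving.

none

C → A: restricted closure across fragments reaches A.
B → A lies within U2.
A → D lies within U2.
A, C, D → B, E: restricted closure across fragments reaches B, E.
E → A, B lies within U2.
Every dependency is enforceable on the fragments, so the decomposition is dependency-preserving.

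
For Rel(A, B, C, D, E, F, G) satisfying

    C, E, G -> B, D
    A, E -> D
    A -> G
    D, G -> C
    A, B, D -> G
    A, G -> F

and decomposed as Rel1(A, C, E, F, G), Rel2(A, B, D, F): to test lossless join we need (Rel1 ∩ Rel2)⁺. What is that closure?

A, F, G

Rel1 ∩ Rel2 = {A, F}.
A → G applies, adding G
Closure: {A, F, G}.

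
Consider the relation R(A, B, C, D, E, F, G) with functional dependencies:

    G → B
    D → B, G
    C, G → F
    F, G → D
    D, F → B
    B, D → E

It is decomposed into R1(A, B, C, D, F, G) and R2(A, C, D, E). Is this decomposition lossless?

Yes

Common attributes: R1 ∩ R2 = {A, C, D}.
Closure of {A, C, D}: D → B, G applies, adding B, G; C, G → F applies, adding F; B, D → E applies, adding E. So (A, C, D)⁺ = {A, B, C, D, E, F, G}.
This closure contains every attribute of R1, so R1 ∩ R2 → R1. The join is lossless.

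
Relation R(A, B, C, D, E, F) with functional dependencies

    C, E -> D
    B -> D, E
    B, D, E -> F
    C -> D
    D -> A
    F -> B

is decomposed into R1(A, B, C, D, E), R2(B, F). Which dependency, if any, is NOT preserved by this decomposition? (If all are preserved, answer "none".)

C, E → D lies within R1.
B → D, E lies within R1.
B, D, E → F: restricted closure across fragments reaches F.
C → D lies within R1.
D → A lies within R1.
F → B lies within R2.
Every dependency is enforceable on the fragments, so the decomposition is dependency-preserving.

none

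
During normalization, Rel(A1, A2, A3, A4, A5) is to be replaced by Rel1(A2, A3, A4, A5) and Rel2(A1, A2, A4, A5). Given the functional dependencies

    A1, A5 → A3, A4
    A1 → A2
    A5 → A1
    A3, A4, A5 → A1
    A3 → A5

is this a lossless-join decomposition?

Common attributes: Rel1 ∩ Rel2 = {A2, A4, A5}.
Closure of {A2, A4, A5}: A5 → A1 applies, adding A1; A1, A5 → A3, A4 applies, adding A3. So (A2, A4, A5)⁺ = {A1, A2, A3, A4, A5}.
This closure contains every attribute of Rel1, so Rel1 ∩ Rel2 → Rel1. The join is lossless.

Yes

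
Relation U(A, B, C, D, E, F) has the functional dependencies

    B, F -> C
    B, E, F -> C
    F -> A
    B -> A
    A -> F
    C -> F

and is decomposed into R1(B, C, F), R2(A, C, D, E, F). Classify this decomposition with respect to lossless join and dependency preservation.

lossy but dependency-preserving

Lossless test: (C, F)⁺ = {A, C, F}, which is a superkey of neither fragment — lossy.
Dependency preservation: B, E, F → C; B → A are not contained in any single fragment, but the restricted closure of each left-hand side across the fragments still reaches the right-hand side; the remaining FDs each lie inside some fragment. All dependencies are preserved.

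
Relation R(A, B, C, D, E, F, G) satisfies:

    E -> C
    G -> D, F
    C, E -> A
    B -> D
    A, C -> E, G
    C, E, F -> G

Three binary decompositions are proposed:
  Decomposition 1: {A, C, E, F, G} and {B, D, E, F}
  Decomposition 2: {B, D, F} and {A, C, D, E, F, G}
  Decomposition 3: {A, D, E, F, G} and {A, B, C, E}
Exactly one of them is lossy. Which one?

Decomposition 1: common = {E, F}, closure = {A, C, D, E, F, G} → lossless.
Decomposition 2: common = {D, F}, closure = {D, F} → lossy.
Decomposition 3: common = {A, E}, closure = {A, C, D, E, F, G} → lossless.

Decomposition 2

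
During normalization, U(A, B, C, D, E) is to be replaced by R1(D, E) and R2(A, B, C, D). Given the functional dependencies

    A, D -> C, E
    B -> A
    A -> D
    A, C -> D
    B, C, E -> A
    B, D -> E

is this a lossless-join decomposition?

No

Common attributes: R1 ∩ R2 = {D}.
No dependency enlarges {D}, so (D)⁺ = {D}.
The closure contains neither all of R1 = {D, E} nor all of R2 = {A, B, C, D}, so the common attributes are not a superkey of either fragment. The join is lossy.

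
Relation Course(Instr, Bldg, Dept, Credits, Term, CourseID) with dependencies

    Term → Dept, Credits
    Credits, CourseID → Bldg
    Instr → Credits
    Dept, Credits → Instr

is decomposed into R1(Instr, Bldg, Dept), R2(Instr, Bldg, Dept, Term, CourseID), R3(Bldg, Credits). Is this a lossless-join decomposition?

No

Chase test. Columns are Instr, Bldg, Dept, Credits, Term, CourseID; row i has aⱼ where attribute j ∈ Ri, else bᵢⱼ.
Initial tableau (one row per fragment):
  row 1: a1 a2 a3 b14 b15 b16
  row 2: a1 a2 a3 b24 a5 a6
  row 3: b31 a2 b33 a4 b35 b36
Rows 1 and 2 agree on Instr; apply Instr→Credits and equate their Credits entries.
No row becomes fully distinguished — the join is lossy.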